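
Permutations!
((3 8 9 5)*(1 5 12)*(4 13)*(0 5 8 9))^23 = (0 3 12 8 5 9 1)(4 13) = [3, 0, 2, 12, 13, 9, 6, 7, 5, 1, 10, 11, 8, 4]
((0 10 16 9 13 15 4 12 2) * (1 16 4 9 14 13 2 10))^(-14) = (0 16 13 9)(1 14 15 2)(4 12 10) = [16, 14, 1, 3, 12, 5, 6, 7, 8, 0, 4, 11, 10, 9, 15, 2, 13]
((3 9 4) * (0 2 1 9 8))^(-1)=(0 8 3 4 9 1 2)=[8, 2, 0, 4, 9, 5, 6, 7, 3, 1]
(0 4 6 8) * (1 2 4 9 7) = (0 9 7 1 2 4 6 8) = [9, 2, 4, 3, 6, 5, 8, 1, 0, 7]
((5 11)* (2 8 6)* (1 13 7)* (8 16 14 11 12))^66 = (2 14 5 8)(6 16 11 12) = [0, 1, 14, 3, 4, 8, 16, 7, 2, 9, 10, 12, 6, 13, 5, 15, 11]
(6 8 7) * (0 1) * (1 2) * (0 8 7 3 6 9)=[2, 8, 1, 6, 4, 5, 7, 9, 3, 0]=(0 2 1 8 3 6 7 9)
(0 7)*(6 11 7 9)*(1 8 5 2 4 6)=(0 9 1 8 5 2 4 6 11 7)=[9, 8, 4, 3, 6, 2, 11, 0, 5, 1, 10, 7]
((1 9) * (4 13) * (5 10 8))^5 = (1 9)(4 13)(5 8 10) = [0, 9, 2, 3, 13, 8, 6, 7, 10, 1, 5, 11, 12, 4]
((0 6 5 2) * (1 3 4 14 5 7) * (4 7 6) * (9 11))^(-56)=(0 2 5 14 4)(1 3 7)=[2, 3, 5, 7, 0, 14, 6, 1, 8, 9, 10, 11, 12, 13, 4]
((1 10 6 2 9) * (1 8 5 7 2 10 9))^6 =[0, 1, 2, 3, 4, 5, 6, 7, 8, 9, 10] =(10)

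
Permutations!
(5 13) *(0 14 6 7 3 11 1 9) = [14, 9, 2, 11, 4, 13, 7, 3, 8, 0, 10, 1, 12, 5, 6] = (0 14 6 7 3 11 1 9)(5 13)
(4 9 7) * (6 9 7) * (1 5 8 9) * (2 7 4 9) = [0, 5, 7, 3, 4, 8, 1, 9, 2, 6] = (1 5 8 2 7 9 6)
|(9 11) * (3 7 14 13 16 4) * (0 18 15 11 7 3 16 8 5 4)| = 12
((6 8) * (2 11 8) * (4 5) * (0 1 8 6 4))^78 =(11)(0 4 1 5 8) =[4, 5, 2, 3, 1, 8, 6, 7, 0, 9, 10, 11]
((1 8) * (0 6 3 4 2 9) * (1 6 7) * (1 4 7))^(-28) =(0 9 2 4 7 3 6 8 1) =[9, 0, 4, 6, 7, 5, 8, 3, 1, 2]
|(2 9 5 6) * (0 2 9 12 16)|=12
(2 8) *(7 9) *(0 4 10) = (0 4 10)(2 8)(7 9) = [4, 1, 8, 3, 10, 5, 6, 9, 2, 7, 0]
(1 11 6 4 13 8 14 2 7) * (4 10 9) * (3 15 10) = [0, 11, 7, 15, 13, 5, 3, 1, 14, 4, 9, 6, 12, 8, 2, 10] = (1 11 6 3 15 10 9 4 13 8 14 2 7)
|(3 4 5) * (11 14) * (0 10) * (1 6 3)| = 10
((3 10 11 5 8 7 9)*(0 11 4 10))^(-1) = (0 3 9 7 8 5 11)(4 10) = [3, 1, 2, 9, 10, 11, 6, 8, 5, 7, 4, 0]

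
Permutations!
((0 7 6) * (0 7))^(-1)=(6 7)=[0, 1, 2, 3, 4, 5, 7, 6]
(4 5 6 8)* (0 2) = (0 2)(4 5 6 8) = [2, 1, 0, 3, 5, 6, 8, 7, 4]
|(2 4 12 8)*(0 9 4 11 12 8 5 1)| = 9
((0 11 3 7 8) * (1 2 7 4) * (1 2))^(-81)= [4, 1, 0, 7, 8, 5, 6, 11, 3, 9, 10, 2]= (0 4 8 3 7 11 2)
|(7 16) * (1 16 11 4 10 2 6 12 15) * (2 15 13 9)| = 35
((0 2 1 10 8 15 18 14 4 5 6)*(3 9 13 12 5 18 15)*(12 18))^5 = [3, 13, 9, 4, 2, 10, 8, 7, 14, 12, 18, 11, 1, 5, 0, 15, 16, 17, 6] = (0 3 4 2 9 12 1 13 5 10 18 6 8 14)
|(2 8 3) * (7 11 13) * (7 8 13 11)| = 4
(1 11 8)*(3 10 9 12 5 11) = (1 3 10 9 12 5 11 8) = [0, 3, 2, 10, 4, 11, 6, 7, 1, 12, 9, 8, 5]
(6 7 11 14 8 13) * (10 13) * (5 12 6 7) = (5 12 6)(7 11 14 8 10 13) = [0, 1, 2, 3, 4, 12, 5, 11, 10, 9, 13, 14, 6, 7, 8]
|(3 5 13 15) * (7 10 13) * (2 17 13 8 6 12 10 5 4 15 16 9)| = |(2 17 13 16 9)(3 4 15)(5 7)(6 12 10 8)| = 60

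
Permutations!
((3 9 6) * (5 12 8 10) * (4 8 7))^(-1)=[0, 1, 2, 6, 7, 10, 9, 12, 4, 3, 8, 11, 5]=(3 6 9)(4 7 12 5 10 8)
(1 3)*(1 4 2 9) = (1 3 4 2 9) = [0, 3, 9, 4, 2, 5, 6, 7, 8, 1]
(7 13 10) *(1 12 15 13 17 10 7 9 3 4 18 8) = (1 12 15 13 7 17 10 9 3 4 18 8) = [0, 12, 2, 4, 18, 5, 6, 17, 1, 3, 9, 11, 15, 7, 14, 13, 16, 10, 8]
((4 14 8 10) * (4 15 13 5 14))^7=(5 14 8 10 15 13)=[0, 1, 2, 3, 4, 14, 6, 7, 10, 9, 15, 11, 12, 5, 8, 13]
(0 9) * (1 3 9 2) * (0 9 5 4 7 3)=(9)(0 2 1)(3 5 4 7)=[2, 0, 1, 5, 7, 4, 6, 3, 8, 9]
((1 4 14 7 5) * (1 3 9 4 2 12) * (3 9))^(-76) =(1 12 2)(4 9 5 7 14) =[0, 12, 1, 3, 9, 7, 6, 14, 8, 5, 10, 11, 2, 13, 4]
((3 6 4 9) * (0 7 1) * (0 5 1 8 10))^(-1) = (0 10 8 7)(1 5)(3 9 4 6) = [10, 5, 2, 9, 6, 1, 3, 0, 7, 4, 8]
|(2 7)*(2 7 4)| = |(7)(2 4)| = 2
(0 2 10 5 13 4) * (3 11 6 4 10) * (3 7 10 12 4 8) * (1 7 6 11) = (0 2 6 8 3 1 7 10 5 13 12 4) = [2, 7, 6, 1, 0, 13, 8, 10, 3, 9, 5, 11, 4, 12]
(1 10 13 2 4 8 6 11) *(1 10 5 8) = (1 5 8 6 11 10 13 2 4) = [0, 5, 4, 3, 1, 8, 11, 7, 6, 9, 13, 10, 12, 2]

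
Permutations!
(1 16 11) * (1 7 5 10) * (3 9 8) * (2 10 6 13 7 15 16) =[0, 2, 10, 9, 4, 6, 13, 5, 3, 8, 1, 15, 12, 7, 14, 16, 11] =(1 2 10)(3 9 8)(5 6 13 7)(11 15 16)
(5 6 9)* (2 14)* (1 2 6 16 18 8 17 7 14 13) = (1 2 13)(5 16 18 8 17 7 14 6 9) = [0, 2, 13, 3, 4, 16, 9, 14, 17, 5, 10, 11, 12, 1, 6, 15, 18, 7, 8]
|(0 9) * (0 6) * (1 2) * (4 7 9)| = 10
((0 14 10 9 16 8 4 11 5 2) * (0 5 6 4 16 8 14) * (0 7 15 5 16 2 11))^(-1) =(0 4 6 11 5 15 7)(2 8 9 10 14 16) =[4, 1, 8, 3, 6, 15, 11, 0, 9, 10, 14, 5, 12, 13, 16, 7, 2]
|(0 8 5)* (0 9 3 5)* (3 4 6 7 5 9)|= 6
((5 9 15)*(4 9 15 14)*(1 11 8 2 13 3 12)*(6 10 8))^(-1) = (1 12 3 13 2 8 10 6 11)(4 14 9)(5 15) = [0, 12, 8, 13, 14, 15, 11, 7, 10, 4, 6, 1, 3, 2, 9, 5]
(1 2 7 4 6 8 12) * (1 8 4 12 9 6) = (1 2 7 12 8 9 6 4) = [0, 2, 7, 3, 1, 5, 4, 12, 9, 6, 10, 11, 8]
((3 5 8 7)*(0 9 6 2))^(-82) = (0 6)(2 9)(3 8)(5 7) = [6, 1, 9, 8, 4, 7, 0, 5, 3, 2]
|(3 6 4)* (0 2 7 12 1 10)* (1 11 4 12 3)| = 10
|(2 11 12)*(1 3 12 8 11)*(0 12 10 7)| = 14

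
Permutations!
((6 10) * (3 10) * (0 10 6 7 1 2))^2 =[7, 0, 10, 3, 4, 5, 6, 2, 8, 9, 1] =(0 7 2 10 1)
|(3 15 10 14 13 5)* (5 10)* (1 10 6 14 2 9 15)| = |(1 10 2 9 15 5 3)(6 14 13)| = 21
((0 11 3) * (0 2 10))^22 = [3, 1, 0, 10, 4, 5, 6, 7, 8, 9, 11, 2] = (0 3 10 11 2)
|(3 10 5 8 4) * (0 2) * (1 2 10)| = |(0 10 5 8 4 3 1 2)| = 8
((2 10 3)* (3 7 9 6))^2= (2 7 6)(3 10 9)= [0, 1, 7, 10, 4, 5, 2, 6, 8, 3, 9]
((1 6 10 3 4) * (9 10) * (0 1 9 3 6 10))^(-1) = [9, 0, 2, 6, 3, 5, 10, 7, 8, 4, 1] = (0 9 4 3 6 10 1)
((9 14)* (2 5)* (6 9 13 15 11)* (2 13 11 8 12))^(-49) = (2 12 8 15 13 5)(6 11 14 9) = [0, 1, 12, 3, 4, 2, 11, 7, 15, 6, 10, 14, 8, 5, 9, 13]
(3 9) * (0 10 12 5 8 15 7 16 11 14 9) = (0 10 12 5 8 15 7 16 11 14 9 3) = [10, 1, 2, 0, 4, 8, 6, 16, 15, 3, 12, 14, 5, 13, 9, 7, 11]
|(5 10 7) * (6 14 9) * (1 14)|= 12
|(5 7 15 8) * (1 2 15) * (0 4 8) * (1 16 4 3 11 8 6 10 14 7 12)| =|(0 3 11 8 5 12 1 2 15)(4 6 10 14 7 16)| =18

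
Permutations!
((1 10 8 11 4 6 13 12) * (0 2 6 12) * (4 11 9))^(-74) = (0 6)(1 4 8)(2 13)(9 10 12) = [6, 4, 13, 3, 8, 5, 0, 7, 1, 10, 12, 11, 9, 2]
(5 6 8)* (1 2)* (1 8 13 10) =(1 2 8 5 6 13 10) =[0, 2, 8, 3, 4, 6, 13, 7, 5, 9, 1, 11, 12, 10]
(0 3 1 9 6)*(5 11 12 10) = (0 3 1 9 6)(5 11 12 10) = [3, 9, 2, 1, 4, 11, 0, 7, 8, 6, 5, 12, 10]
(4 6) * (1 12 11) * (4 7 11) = (1 12 4 6 7 11) = [0, 12, 2, 3, 6, 5, 7, 11, 8, 9, 10, 1, 4]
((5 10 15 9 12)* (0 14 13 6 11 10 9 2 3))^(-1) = (0 3 2 15 10 11 6 13 14)(5 12 9) = [3, 1, 15, 2, 4, 12, 13, 7, 8, 5, 11, 6, 9, 14, 0, 10]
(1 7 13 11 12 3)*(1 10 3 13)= (1 7)(3 10)(11 12 13)= [0, 7, 2, 10, 4, 5, 6, 1, 8, 9, 3, 12, 13, 11]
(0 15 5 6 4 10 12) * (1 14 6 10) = (0 15 5 10 12)(1 14 6 4) = [15, 14, 2, 3, 1, 10, 4, 7, 8, 9, 12, 11, 0, 13, 6, 5]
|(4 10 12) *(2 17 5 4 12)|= 5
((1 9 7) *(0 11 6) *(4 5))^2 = (0 6 11)(1 7 9) = [6, 7, 2, 3, 4, 5, 11, 9, 8, 1, 10, 0]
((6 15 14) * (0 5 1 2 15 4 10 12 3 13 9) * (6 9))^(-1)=(0 9 14 15 2 1 5)(3 12 10 4 6 13)=[9, 5, 1, 12, 6, 0, 13, 7, 8, 14, 4, 11, 10, 3, 15, 2]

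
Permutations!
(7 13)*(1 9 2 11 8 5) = (1 9 2 11 8 5)(7 13) = [0, 9, 11, 3, 4, 1, 6, 13, 5, 2, 10, 8, 12, 7]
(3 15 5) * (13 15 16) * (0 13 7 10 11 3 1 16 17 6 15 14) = (0 13 14)(1 16 7 10 11 3 17 6 15 5) = [13, 16, 2, 17, 4, 1, 15, 10, 8, 9, 11, 3, 12, 14, 0, 5, 7, 6]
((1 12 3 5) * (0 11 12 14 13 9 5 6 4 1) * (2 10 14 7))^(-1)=(0 5 9 13 14 10 2 7 1 4 6 3 12 11)=[5, 4, 7, 12, 6, 9, 3, 1, 8, 13, 2, 0, 11, 14, 10]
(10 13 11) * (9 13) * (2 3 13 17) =(2 3 13 11 10 9 17) =[0, 1, 3, 13, 4, 5, 6, 7, 8, 17, 9, 10, 12, 11, 14, 15, 16, 2]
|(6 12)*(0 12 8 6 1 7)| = |(0 12 1 7)(6 8)| = 4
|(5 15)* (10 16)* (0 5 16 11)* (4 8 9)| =6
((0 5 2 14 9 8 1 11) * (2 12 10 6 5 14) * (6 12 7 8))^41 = (0 7 14 8 9 1 6 11 5)(10 12) = [7, 6, 2, 3, 4, 0, 11, 14, 9, 1, 12, 5, 10, 13, 8]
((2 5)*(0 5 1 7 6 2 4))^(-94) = (0 4 5)(1 6)(2 7) = [4, 6, 7, 3, 5, 0, 1, 2]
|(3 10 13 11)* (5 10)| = 5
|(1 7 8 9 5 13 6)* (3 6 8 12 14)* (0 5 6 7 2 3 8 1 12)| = 35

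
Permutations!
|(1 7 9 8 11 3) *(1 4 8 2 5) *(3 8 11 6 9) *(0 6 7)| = 30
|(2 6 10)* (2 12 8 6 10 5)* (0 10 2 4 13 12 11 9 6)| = 10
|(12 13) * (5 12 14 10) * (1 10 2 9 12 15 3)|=5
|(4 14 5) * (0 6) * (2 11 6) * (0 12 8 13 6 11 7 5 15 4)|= |(0 2 7 5)(4 14 15)(6 12 8 13)|= 12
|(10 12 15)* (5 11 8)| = |(5 11 8)(10 12 15)| = 3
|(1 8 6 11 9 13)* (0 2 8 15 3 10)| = |(0 2 8 6 11 9 13 1 15 3 10)| = 11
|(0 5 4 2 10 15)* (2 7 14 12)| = |(0 5 4 7 14 12 2 10 15)| = 9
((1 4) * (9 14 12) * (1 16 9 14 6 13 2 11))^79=(1 11 2 13 6 9 16 4)(12 14)=[0, 11, 13, 3, 1, 5, 9, 7, 8, 16, 10, 2, 14, 6, 12, 15, 4]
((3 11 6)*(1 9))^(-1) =(1 9)(3 6 11) =[0, 9, 2, 6, 4, 5, 11, 7, 8, 1, 10, 3]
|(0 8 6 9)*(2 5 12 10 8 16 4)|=|(0 16 4 2 5 12 10 8 6 9)|=10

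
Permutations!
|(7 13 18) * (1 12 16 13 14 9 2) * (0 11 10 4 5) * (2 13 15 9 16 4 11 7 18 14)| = |(18)(0 7 2 1 12 4 5)(9 13 14 16 15)(10 11)| = 70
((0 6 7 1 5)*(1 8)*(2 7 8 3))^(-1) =[5, 8, 3, 7, 4, 1, 0, 2, 6] =(0 5 1 8 6)(2 3 7)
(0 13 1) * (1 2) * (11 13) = (0 11 13 2 1) = [11, 0, 1, 3, 4, 5, 6, 7, 8, 9, 10, 13, 12, 2]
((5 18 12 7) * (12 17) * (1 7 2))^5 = [0, 12, 17, 3, 4, 1, 6, 2, 8, 9, 10, 11, 18, 13, 14, 15, 16, 5, 7] = (1 12 18 7 2 17 5)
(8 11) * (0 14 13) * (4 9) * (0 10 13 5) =(0 14 5)(4 9)(8 11)(10 13) =[14, 1, 2, 3, 9, 0, 6, 7, 11, 4, 13, 8, 12, 10, 5]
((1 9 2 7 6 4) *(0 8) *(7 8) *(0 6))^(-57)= (0 7)(1 8)(2 4)(6 9)= [7, 8, 4, 3, 2, 5, 9, 0, 1, 6]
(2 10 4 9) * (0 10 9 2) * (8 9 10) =[8, 1, 10, 3, 2, 5, 6, 7, 9, 0, 4] =(0 8 9)(2 10 4)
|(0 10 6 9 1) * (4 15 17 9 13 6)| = |(0 10 4 15 17 9 1)(6 13)| = 14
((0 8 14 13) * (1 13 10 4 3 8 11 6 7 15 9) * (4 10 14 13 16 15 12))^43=(0 8 4 7 11 13 3 12 6)(1 9 15 16)=[8, 9, 2, 12, 7, 5, 0, 11, 4, 15, 10, 13, 6, 3, 14, 16, 1]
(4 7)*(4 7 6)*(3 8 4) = (3 8 4 6) = [0, 1, 2, 8, 6, 5, 3, 7, 4]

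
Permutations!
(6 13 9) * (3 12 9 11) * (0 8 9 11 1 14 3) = (0 8 9 6 13 1 14 3 12 11) = [8, 14, 2, 12, 4, 5, 13, 7, 9, 6, 10, 0, 11, 1, 3]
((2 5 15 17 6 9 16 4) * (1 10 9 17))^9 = (1 10 9 16 4 2 5 15)(6 17) = [0, 10, 5, 3, 2, 15, 17, 7, 8, 16, 9, 11, 12, 13, 14, 1, 4, 6]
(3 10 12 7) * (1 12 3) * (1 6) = (1 12 7 6)(3 10) = [0, 12, 2, 10, 4, 5, 1, 6, 8, 9, 3, 11, 7]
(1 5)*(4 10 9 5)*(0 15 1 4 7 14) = [15, 7, 2, 3, 10, 4, 6, 14, 8, 5, 9, 11, 12, 13, 0, 1] = (0 15 1 7 14)(4 10 9 5)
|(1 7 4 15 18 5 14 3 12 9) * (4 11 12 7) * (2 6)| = |(1 4 15 18 5 14 3 7 11 12 9)(2 6)| = 22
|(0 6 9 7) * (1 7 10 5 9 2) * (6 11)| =6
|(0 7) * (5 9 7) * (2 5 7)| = 6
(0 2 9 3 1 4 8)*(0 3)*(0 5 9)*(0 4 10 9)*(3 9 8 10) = [2, 3, 4, 1, 10, 0, 6, 7, 9, 5, 8] = (0 2 4 10 8 9 5)(1 3)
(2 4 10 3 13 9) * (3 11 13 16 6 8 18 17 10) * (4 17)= (2 17 10 11 13 9)(3 16 6 8 18 4)= [0, 1, 17, 16, 3, 5, 8, 7, 18, 2, 11, 13, 12, 9, 14, 15, 6, 10, 4]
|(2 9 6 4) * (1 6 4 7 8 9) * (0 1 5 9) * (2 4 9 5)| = 5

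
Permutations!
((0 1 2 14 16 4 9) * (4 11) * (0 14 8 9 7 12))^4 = [9, 14, 16, 3, 1, 5, 6, 2, 11, 4, 10, 0, 8, 13, 7, 15, 12] = (0 9 4 1 14 7 2 16 12 8 11)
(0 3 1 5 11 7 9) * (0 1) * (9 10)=(0 3)(1 5 11 7 10 9)=[3, 5, 2, 0, 4, 11, 6, 10, 8, 1, 9, 7]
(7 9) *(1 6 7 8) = [0, 6, 2, 3, 4, 5, 7, 9, 1, 8] = (1 6 7 9 8)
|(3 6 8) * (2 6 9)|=5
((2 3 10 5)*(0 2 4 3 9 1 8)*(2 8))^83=(0 8)(1 9 2)(3 4 5 10)=[8, 9, 1, 4, 5, 10, 6, 7, 0, 2, 3]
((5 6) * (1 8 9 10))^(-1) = [0, 10, 2, 3, 4, 6, 5, 7, 1, 8, 9] = (1 10 9 8)(5 6)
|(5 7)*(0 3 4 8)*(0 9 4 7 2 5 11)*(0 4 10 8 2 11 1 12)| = |(0 3 7 1 12)(2 5 11 4)(8 9 10)| = 60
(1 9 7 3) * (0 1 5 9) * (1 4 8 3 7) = (0 4 8 3 5 9 1) = [4, 0, 2, 5, 8, 9, 6, 7, 3, 1]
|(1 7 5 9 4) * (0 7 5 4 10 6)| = |(0 7 4 1 5 9 10 6)| = 8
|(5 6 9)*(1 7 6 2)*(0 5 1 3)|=|(0 5 2 3)(1 7 6 9)|=4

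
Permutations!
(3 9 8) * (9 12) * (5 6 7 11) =(3 12 9 8)(5 6 7 11) =[0, 1, 2, 12, 4, 6, 7, 11, 3, 8, 10, 5, 9]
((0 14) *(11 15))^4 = (15) = [0, 1, 2, 3, 4, 5, 6, 7, 8, 9, 10, 11, 12, 13, 14, 15]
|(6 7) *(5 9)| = 2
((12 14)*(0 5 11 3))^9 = (0 5 11 3)(12 14) = [5, 1, 2, 0, 4, 11, 6, 7, 8, 9, 10, 3, 14, 13, 12]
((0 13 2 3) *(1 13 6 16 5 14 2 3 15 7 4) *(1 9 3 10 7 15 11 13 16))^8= (0 13 1 7 5 9 2)(3 11 6 10 16 4 14)= [13, 7, 0, 11, 14, 9, 10, 5, 8, 2, 16, 6, 12, 1, 3, 15, 4]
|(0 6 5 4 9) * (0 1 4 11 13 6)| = |(1 4 9)(5 11 13 6)| = 12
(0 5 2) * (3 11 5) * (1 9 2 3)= [1, 9, 0, 11, 4, 3, 6, 7, 8, 2, 10, 5]= (0 1 9 2)(3 11 5)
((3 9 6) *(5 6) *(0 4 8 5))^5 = [3, 1, 2, 5, 9, 4, 8, 7, 0, 6] = (0 3 5 4 9 6 8)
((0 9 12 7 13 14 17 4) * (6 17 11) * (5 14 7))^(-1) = [4, 1, 2, 3, 17, 12, 11, 13, 8, 0, 10, 14, 9, 7, 5, 15, 16, 6] = (0 4 17 6 11 14 5 12 9)(7 13)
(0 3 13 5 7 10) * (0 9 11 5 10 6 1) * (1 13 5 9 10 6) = (0 3 5 7 1)(6 13)(9 11) = [3, 0, 2, 5, 4, 7, 13, 1, 8, 11, 10, 9, 12, 6]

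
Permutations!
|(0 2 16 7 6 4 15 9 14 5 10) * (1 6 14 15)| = |(0 2 16 7 14 5 10)(1 6 4)(9 15)| = 42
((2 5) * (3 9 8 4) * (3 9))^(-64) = (4 8 9) = [0, 1, 2, 3, 8, 5, 6, 7, 9, 4]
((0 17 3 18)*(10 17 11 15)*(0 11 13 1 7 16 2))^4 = (0 16 1)(2 7 13)(3 10 11)(15 18 17) = [16, 0, 7, 10, 4, 5, 6, 13, 8, 9, 11, 3, 12, 2, 14, 18, 1, 15, 17]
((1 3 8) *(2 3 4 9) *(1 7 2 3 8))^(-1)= (1 3 9 4)(2 7 8)= [0, 3, 7, 9, 1, 5, 6, 8, 2, 4]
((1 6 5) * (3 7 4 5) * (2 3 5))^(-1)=(1 5 6)(2 4 7 3)=[0, 5, 4, 2, 7, 6, 1, 3]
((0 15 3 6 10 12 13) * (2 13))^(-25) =[13, 1, 12, 15, 4, 5, 3, 7, 8, 9, 6, 11, 10, 2, 14, 0] =(0 13 2 12 10 6 3 15)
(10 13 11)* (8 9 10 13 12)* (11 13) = (13)(8 9 10 12) = [0, 1, 2, 3, 4, 5, 6, 7, 9, 10, 12, 11, 8, 13]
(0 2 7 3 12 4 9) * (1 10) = (0 2 7 3 12 4 9)(1 10) = [2, 10, 7, 12, 9, 5, 6, 3, 8, 0, 1, 11, 4]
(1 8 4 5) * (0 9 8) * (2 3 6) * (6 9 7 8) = (0 7 8 4 5 1)(2 3 9 6) = [7, 0, 3, 9, 5, 1, 2, 8, 4, 6]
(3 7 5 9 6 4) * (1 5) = (1 5 9 6 4 3 7) = [0, 5, 2, 7, 3, 9, 4, 1, 8, 6]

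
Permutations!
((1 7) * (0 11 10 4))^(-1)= (0 4 10 11)(1 7)= [4, 7, 2, 3, 10, 5, 6, 1, 8, 9, 11, 0]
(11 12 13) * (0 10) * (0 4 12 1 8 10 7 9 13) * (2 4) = (0 7 9 13 11 1 8 10 2 4 12) = [7, 8, 4, 3, 12, 5, 6, 9, 10, 13, 2, 1, 0, 11]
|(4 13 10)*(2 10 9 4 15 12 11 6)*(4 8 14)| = |(2 10 15 12 11 6)(4 13 9 8 14)| = 30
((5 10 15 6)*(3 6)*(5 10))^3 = [0, 1, 2, 15, 4, 5, 3, 7, 8, 9, 6, 11, 12, 13, 14, 10] = (3 15 10 6)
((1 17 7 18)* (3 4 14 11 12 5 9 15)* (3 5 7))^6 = [0, 12, 2, 18, 1, 5, 6, 14, 8, 9, 10, 3, 4, 13, 17, 15, 16, 7, 11] = (1 12 4)(3 18 11)(7 14 17)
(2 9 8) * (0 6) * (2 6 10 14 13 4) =[10, 1, 9, 3, 2, 5, 0, 7, 6, 8, 14, 11, 12, 4, 13] =(0 10 14 13 4 2 9 8 6)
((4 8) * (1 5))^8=[0, 1, 2, 3, 4, 5, 6, 7, 8]=(8)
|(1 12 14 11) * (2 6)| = |(1 12 14 11)(2 6)| = 4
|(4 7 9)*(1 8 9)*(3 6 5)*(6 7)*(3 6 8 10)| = 12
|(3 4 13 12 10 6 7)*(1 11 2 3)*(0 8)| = |(0 8)(1 11 2 3 4 13 12 10 6 7)| = 10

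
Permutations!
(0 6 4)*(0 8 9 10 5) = [6, 1, 2, 3, 8, 0, 4, 7, 9, 10, 5] = (0 6 4 8 9 10 5)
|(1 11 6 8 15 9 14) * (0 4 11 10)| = |(0 4 11 6 8 15 9 14 1 10)| = 10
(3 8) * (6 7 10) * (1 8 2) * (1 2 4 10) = (1 8 3 4 10 6 7) = [0, 8, 2, 4, 10, 5, 7, 1, 3, 9, 6]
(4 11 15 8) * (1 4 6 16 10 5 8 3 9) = [0, 4, 2, 9, 11, 8, 16, 7, 6, 1, 5, 15, 12, 13, 14, 3, 10] = (1 4 11 15 3 9)(5 8 6 16 10)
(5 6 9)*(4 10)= (4 10)(5 6 9)= [0, 1, 2, 3, 10, 6, 9, 7, 8, 5, 4]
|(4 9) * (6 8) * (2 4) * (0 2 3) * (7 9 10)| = |(0 2 4 10 7 9 3)(6 8)| = 14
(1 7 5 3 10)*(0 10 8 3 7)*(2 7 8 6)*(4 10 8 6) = (0 8 3 4 10 1)(2 7 5 6) = [8, 0, 7, 4, 10, 6, 2, 5, 3, 9, 1]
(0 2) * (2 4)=(0 4 2)=[4, 1, 0, 3, 2]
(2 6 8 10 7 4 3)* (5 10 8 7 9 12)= (2 6 7 4 3)(5 10 9 12)= [0, 1, 6, 2, 3, 10, 7, 4, 8, 12, 9, 11, 5]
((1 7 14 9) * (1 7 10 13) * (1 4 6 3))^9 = (14)(1 4)(3 13)(6 10) = [0, 4, 2, 13, 1, 5, 10, 7, 8, 9, 6, 11, 12, 3, 14]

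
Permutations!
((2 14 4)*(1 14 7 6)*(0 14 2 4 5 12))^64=(14)=[0, 1, 2, 3, 4, 5, 6, 7, 8, 9, 10, 11, 12, 13, 14]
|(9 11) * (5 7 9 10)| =|(5 7 9 11 10)| =5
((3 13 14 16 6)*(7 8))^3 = (3 16 13 6 14)(7 8) = [0, 1, 2, 16, 4, 5, 14, 8, 7, 9, 10, 11, 12, 6, 3, 15, 13]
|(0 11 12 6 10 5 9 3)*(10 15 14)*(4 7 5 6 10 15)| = 10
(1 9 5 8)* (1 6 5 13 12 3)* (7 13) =(1 9 7 13 12 3)(5 8 6) =[0, 9, 2, 1, 4, 8, 5, 13, 6, 7, 10, 11, 3, 12]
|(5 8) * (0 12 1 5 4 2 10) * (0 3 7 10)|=21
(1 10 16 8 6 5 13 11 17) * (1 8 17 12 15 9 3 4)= [0, 10, 2, 4, 1, 13, 5, 7, 6, 3, 16, 12, 15, 11, 14, 9, 17, 8]= (1 10 16 17 8 6 5 13 11 12 15 9 3 4)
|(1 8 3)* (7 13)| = 6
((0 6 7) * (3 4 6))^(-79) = (0 3 4 6 7) = [3, 1, 2, 4, 6, 5, 7, 0]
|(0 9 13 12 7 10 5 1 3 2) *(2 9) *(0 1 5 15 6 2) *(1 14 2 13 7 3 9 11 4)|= 22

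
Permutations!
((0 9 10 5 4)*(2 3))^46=(0 9 10 5 4)=[9, 1, 2, 3, 0, 4, 6, 7, 8, 10, 5]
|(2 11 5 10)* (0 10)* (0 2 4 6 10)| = |(2 11 5)(4 6 10)| = 3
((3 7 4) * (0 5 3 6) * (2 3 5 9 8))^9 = (0 9 8 2 3 7 4 6) = [9, 1, 3, 7, 6, 5, 0, 4, 2, 8]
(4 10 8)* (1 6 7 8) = [0, 6, 2, 3, 10, 5, 7, 8, 4, 9, 1] = (1 6 7 8 4 10)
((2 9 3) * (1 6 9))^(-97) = (1 3 6 2 9) = [0, 3, 9, 6, 4, 5, 2, 7, 8, 1]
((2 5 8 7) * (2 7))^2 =(2 8 5) =[0, 1, 8, 3, 4, 2, 6, 7, 5]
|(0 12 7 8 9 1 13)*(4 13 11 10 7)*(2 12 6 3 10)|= |(0 6 3 10 7 8 9 1 11 2 12 4 13)|= 13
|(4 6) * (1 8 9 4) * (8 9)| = 4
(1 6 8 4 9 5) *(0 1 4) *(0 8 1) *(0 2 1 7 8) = (0 2 1 6 7 8)(4 9 5) = [2, 6, 1, 3, 9, 4, 7, 8, 0, 5]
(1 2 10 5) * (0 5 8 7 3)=(0 5 1 2 10 8 7 3)=[5, 2, 10, 0, 4, 1, 6, 3, 7, 9, 8]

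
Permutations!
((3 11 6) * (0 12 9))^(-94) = (0 9 12)(3 6 11) = [9, 1, 2, 6, 4, 5, 11, 7, 8, 12, 10, 3, 0]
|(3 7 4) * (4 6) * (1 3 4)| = 4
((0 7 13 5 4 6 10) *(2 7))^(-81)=[10, 1, 0, 3, 5, 13, 4, 2, 8, 9, 6, 11, 12, 7]=(0 10 6 4 5 13 7 2)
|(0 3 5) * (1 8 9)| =|(0 3 5)(1 8 9)| =3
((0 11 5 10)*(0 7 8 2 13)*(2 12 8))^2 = (0 5 7 13 11 10 2) = [5, 1, 0, 3, 4, 7, 6, 13, 8, 9, 2, 10, 12, 11]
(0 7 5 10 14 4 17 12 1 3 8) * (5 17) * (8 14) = (0 7 17 12 1 3 14 4 5 10 8) = [7, 3, 2, 14, 5, 10, 6, 17, 0, 9, 8, 11, 1, 13, 4, 15, 16, 12]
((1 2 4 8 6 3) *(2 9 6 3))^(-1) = (1 3 8 4 2 6 9) = [0, 3, 6, 8, 2, 5, 9, 7, 4, 1]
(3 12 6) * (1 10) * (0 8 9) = [8, 10, 2, 12, 4, 5, 3, 7, 9, 0, 1, 11, 6] = (0 8 9)(1 10)(3 12 6)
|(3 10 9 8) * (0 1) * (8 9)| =6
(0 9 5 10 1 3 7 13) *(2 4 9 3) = (0 3 7 13)(1 2 4 9 5 10) = [3, 2, 4, 7, 9, 10, 6, 13, 8, 5, 1, 11, 12, 0]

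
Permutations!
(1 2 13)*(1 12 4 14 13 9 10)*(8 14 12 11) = (1 2 9 10)(4 12)(8 14 13 11) = [0, 2, 9, 3, 12, 5, 6, 7, 14, 10, 1, 8, 4, 11, 13]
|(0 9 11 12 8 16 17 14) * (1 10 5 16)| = 11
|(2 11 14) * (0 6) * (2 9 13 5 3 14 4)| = 30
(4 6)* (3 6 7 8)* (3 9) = [0, 1, 2, 6, 7, 5, 4, 8, 9, 3] = (3 6 4 7 8 9)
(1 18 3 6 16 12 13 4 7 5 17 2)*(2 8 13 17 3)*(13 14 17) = [0, 18, 1, 6, 7, 3, 16, 5, 14, 9, 10, 11, 13, 4, 17, 15, 12, 8, 2] = (1 18 2)(3 6 16 12 13 4 7 5)(8 14 17)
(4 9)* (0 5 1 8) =[5, 8, 2, 3, 9, 1, 6, 7, 0, 4] =(0 5 1 8)(4 9)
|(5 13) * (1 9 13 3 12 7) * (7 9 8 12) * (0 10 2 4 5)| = |(0 10 2 4 5 3 7 1 8 12 9 13)| = 12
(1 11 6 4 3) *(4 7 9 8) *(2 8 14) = (1 11 6 7 9 14 2 8 4 3) = [0, 11, 8, 1, 3, 5, 7, 9, 4, 14, 10, 6, 12, 13, 2]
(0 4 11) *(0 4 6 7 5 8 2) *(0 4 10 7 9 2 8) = (0 6 9 2 4 11 10 7 5) = [6, 1, 4, 3, 11, 0, 9, 5, 8, 2, 7, 10]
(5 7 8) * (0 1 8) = (0 1 8 5 7) = [1, 8, 2, 3, 4, 7, 6, 0, 5]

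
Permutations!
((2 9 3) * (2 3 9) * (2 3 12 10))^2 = (2 12)(3 10) = [0, 1, 12, 10, 4, 5, 6, 7, 8, 9, 3, 11, 2]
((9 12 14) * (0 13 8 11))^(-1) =(0 11 8 13)(9 14 12) =[11, 1, 2, 3, 4, 5, 6, 7, 13, 14, 10, 8, 9, 0, 12]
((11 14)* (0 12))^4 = (14) = [0, 1, 2, 3, 4, 5, 6, 7, 8, 9, 10, 11, 12, 13, 14]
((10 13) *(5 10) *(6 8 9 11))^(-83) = [0, 1, 2, 3, 4, 10, 8, 7, 9, 11, 13, 6, 12, 5] = (5 10 13)(6 8 9 11)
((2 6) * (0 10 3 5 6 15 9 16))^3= (0 5 15)(2 16 3)(6 9 10)= [5, 1, 16, 2, 4, 15, 9, 7, 8, 10, 6, 11, 12, 13, 14, 0, 3]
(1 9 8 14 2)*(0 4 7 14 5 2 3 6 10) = (0 4 7 14 3 6 10)(1 9 8 5 2) = [4, 9, 1, 6, 7, 2, 10, 14, 5, 8, 0, 11, 12, 13, 3]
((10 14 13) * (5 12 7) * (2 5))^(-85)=[0, 1, 7, 3, 4, 2, 6, 12, 8, 9, 13, 11, 5, 14, 10]=(2 7 12 5)(10 13 14)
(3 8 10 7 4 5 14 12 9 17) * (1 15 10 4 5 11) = (1 15 10 7 5 14 12 9 17 3 8 4 11) = [0, 15, 2, 8, 11, 14, 6, 5, 4, 17, 7, 1, 9, 13, 12, 10, 16, 3]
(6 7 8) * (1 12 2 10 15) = [0, 12, 10, 3, 4, 5, 7, 8, 6, 9, 15, 11, 2, 13, 14, 1] = (1 12 2 10 15)(6 7 8)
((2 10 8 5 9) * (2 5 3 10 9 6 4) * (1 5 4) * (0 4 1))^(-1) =(0 6 5 1 9 2 4)(3 8 10) =[6, 9, 4, 8, 0, 1, 5, 7, 10, 2, 3]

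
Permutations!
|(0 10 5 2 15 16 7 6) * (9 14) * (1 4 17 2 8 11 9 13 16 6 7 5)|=|(0 10 1 4 17 2 15 6)(5 8 11 9 14 13 16)|=56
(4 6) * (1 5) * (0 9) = (0 9)(1 5)(4 6) = [9, 5, 2, 3, 6, 1, 4, 7, 8, 0]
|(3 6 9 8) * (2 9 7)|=6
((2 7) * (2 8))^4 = [0, 1, 7, 3, 4, 5, 6, 8, 2] = (2 7 8)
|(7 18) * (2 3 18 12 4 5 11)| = 8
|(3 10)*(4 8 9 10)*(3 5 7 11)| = |(3 4 8 9 10 5 7 11)| = 8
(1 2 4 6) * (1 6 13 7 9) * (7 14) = (1 2 4 13 14 7 9) = [0, 2, 4, 3, 13, 5, 6, 9, 8, 1, 10, 11, 12, 14, 7]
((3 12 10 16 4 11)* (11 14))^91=(16)=[0, 1, 2, 3, 4, 5, 6, 7, 8, 9, 10, 11, 12, 13, 14, 15, 16]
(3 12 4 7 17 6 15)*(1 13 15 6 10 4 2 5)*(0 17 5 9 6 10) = (0 17)(1 13 15 3 12 2 9 6 10 4 7 5) = [17, 13, 9, 12, 7, 1, 10, 5, 8, 6, 4, 11, 2, 15, 14, 3, 16, 0]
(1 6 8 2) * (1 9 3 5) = (1 6 8 2 9 3 5) = [0, 6, 9, 5, 4, 1, 8, 7, 2, 3]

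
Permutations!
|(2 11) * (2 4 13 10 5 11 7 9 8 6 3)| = 30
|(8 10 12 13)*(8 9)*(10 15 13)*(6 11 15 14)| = 14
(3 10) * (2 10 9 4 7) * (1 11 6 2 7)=(1 11 6 2 10 3 9 4)=[0, 11, 10, 9, 1, 5, 2, 7, 8, 4, 3, 6]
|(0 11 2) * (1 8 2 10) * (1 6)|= |(0 11 10 6 1 8 2)|= 7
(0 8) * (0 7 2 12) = (0 8 7 2 12) = [8, 1, 12, 3, 4, 5, 6, 2, 7, 9, 10, 11, 0]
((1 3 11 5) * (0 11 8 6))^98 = (11) = [0, 1, 2, 3, 4, 5, 6, 7, 8, 9, 10, 11]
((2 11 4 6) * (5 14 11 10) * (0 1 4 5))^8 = (0 4 2)(1 6 10)(5 11 14) = [4, 6, 0, 3, 2, 11, 10, 7, 8, 9, 1, 14, 12, 13, 5]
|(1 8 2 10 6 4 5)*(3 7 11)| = |(1 8 2 10 6 4 5)(3 7 11)| = 21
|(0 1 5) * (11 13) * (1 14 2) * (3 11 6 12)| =|(0 14 2 1 5)(3 11 13 6 12)| =5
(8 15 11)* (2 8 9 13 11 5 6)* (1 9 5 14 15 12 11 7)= (1 9 13 7)(2 8 12 11 5 6)(14 15)= [0, 9, 8, 3, 4, 6, 2, 1, 12, 13, 10, 5, 11, 7, 15, 14]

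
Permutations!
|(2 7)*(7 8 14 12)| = |(2 8 14 12 7)| = 5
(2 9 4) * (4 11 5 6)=(2 9 11 5 6 4)=[0, 1, 9, 3, 2, 6, 4, 7, 8, 11, 10, 5]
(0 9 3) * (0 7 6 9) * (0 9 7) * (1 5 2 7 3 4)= [9, 5, 7, 0, 1, 2, 3, 6, 8, 4]= (0 9 4 1 5 2 7 6 3)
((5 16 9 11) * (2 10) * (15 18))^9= (2 10)(5 16 9 11)(15 18)= [0, 1, 10, 3, 4, 16, 6, 7, 8, 11, 2, 5, 12, 13, 14, 18, 9, 17, 15]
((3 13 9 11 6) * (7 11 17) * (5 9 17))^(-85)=(3 6 11 7 17 13)(5 9)=[0, 1, 2, 6, 4, 9, 11, 17, 8, 5, 10, 7, 12, 3, 14, 15, 16, 13]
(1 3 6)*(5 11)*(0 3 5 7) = [3, 5, 2, 6, 4, 11, 1, 0, 8, 9, 10, 7] = (0 3 6 1 5 11 7)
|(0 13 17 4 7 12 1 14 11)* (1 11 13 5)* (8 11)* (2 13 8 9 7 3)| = |(0 5 1 14 8 11)(2 13 17 4 3)(7 12 9)| = 30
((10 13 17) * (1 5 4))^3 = (17) = [0, 1, 2, 3, 4, 5, 6, 7, 8, 9, 10, 11, 12, 13, 14, 15, 16, 17]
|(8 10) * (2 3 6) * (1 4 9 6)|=6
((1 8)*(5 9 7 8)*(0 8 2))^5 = (0 7 5 8 2 9 1) = [7, 0, 9, 3, 4, 8, 6, 5, 2, 1]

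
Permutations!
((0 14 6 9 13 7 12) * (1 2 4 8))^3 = [9, 8, 1, 3, 2, 5, 7, 14, 4, 12, 10, 11, 6, 0, 13] = (0 9 12 6 7 14 13)(1 8 4 2)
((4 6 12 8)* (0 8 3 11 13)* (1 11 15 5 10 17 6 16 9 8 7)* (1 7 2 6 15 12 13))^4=(17)=[0, 1, 2, 3, 4, 5, 6, 7, 8, 9, 10, 11, 12, 13, 14, 15, 16, 17]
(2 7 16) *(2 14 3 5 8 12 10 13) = (2 7 16 14 3 5 8 12 10 13) = [0, 1, 7, 5, 4, 8, 6, 16, 12, 9, 13, 11, 10, 2, 3, 15, 14]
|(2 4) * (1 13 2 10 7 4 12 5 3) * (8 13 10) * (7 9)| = 11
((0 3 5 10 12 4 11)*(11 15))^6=(0 15 12 5)(3 11 4 10)=[15, 1, 2, 11, 10, 0, 6, 7, 8, 9, 3, 4, 5, 13, 14, 12]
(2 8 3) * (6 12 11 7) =[0, 1, 8, 2, 4, 5, 12, 6, 3, 9, 10, 7, 11] =(2 8 3)(6 12 11 7)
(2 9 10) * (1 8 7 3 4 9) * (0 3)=(0 3 4 9 10 2 1 8 7)=[3, 8, 1, 4, 9, 5, 6, 0, 7, 10, 2]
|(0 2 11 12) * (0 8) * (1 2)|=|(0 1 2 11 12 8)|=6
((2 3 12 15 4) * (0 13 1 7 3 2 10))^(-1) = (0 10 4 15 12 3 7 1 13) = [10, 13, 2, 7, 15, 5, 6, 1, 8, 9, 4, 11, 3, 0, 14, 12]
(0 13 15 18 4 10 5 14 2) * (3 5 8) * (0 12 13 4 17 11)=(0 4 10 8 3 5 14 2 12 13 15 18 17 11)=[4, 1, 12, 5, 10, 14, 6, 7, 3, 9, 8, 0, 13, 15, 2, 18, 16, 11, 17]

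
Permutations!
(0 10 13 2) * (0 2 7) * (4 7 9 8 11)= (0 10 13 9 8 11 4 7)= [10, 1, 2, 3, 7, 5, 6, 0, 11, 8, 13, 4, 12, 9]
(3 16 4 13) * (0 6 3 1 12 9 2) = [6, 12, 0, 16, 13, 5, 3, 7, 8, 2, 10, 11, 9, 1, 14, 15, 4] = (0 6 3 16 4 13 1 12 9 2)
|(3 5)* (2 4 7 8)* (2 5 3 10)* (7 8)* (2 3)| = |(2 4 8 5 10 3)| = 6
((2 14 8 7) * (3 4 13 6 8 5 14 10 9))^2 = [0, 1, 9, 13, 6, 5, 7, 10, 2, 4, 3, 11, 12, 8, 14] = (14)(2 9 4 6 7 10 3 13 8)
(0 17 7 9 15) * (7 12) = (0 17 12 7 9 15) = [17, 1, 2, 3, 4, 5, 6, 9, 8, 15, 10, 11, 7, 13, 14, 0, 16, 12]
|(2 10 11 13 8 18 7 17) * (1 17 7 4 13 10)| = 12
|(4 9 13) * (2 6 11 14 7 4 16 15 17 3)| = |(2 6 11 14 7 4 9 13 16 15 17 3)| = 12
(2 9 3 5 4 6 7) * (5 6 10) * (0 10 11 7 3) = (0 10 5 4 11 7 2 9)(3 6) = [10, 1, 9, 6, 11, 4, 3, 2, 8, 0, 5, 7]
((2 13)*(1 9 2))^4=(13)=[0, 1, 2, 3, 4, 5, 6, 7, 8, 9, 10, 11, 12, 13]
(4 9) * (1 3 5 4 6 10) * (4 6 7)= (1 3 5 6 10)(4 9 7)= [0, 3, 2, 5, 9, 6, 10, 4, 8, 7, 1]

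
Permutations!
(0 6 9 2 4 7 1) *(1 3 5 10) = (0 6 9 2 4 7 3 5 10 1) = [6, 0, 4, 5, 7, 10, 9, 3, 8, 2, 1]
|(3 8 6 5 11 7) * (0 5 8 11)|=|(0 5)(3 11 7)(6 8)|=6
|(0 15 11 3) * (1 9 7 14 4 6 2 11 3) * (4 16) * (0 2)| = |(0 15 3 2 11 1 9 7 14 16 4 6)| = 12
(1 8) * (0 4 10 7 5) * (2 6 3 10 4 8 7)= [8, 7, 6, 10, 4, 0, 3, 5, 1, 9, 2]= (0 8 1 7 5)(2 6 3 10)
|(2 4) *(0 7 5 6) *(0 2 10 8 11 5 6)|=9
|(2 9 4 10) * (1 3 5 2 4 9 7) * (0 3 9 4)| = |(0 3 5 2 7 1 9 4 10)| = 9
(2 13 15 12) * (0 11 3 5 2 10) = (0 11 3 5 2 13 15 12 10) = [11, 1, 13, 5, 4, 2, 6, 7, 8, 9, 0, 3, 10, 15, 14, 12]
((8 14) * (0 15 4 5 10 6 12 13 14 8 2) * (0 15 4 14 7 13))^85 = (0 4 5 10 6 12)(2 15 14)(7 13) = [4, 1, 15, 3, 5, 10, 12, 13, 8, 9, 6, 11, 0, 7, 2, 14]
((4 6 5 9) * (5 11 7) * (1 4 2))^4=[0, 7, 11, 3, 5, 4, 9, 1, 8, 6, 10, 2]=(1 7)(2 11)(4 5)(6 9)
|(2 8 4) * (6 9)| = 6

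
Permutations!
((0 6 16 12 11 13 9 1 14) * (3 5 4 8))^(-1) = (0 14 1 9 13 11 12 16 6)(3 8 4 5) = [14, 9, 2, 8, 5, 3, 0, 7, 4, 13, 10, 12, 16, 11, 1, 15, 6]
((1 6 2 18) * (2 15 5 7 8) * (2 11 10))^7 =(1 10 7 6 2 8 15 18 11 5) =[0, 10, 8, 3, 4, 1, 2, 6, 15, 9, 7, 5, 12, 13, 14, 18, 16, 17, 11]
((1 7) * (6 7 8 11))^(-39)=[0, 8, 2, 3, 4, 5, 7, 1, 11, 9, 10, 6]=(1 8 11 6 7)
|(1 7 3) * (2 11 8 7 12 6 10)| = 9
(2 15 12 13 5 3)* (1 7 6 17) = (1 7 6 17)(2 15 12 13 5 3) = [0, 7, 15, 2, 4, 3, 17, 6, 8, 9, 10, 11, 13, 5, 14, 12, 16, 1]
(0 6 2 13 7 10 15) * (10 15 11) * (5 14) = [6, 1, 13, 3, 4, 14, 2, 15, 8, 9, 11, 10, 12, 7, 5, 0] = (0 6 2 13 7 15)(5 14)(10 11)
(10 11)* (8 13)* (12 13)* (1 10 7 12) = [0, 10, 2, 3, 4, 5, 6, 12, 1, 9, 11, 7, 13, 8] = (1 10 11 7 12 13 8)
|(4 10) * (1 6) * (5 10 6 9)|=6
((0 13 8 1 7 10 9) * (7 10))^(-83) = (0 13 8 1 10 9) = [13, 10, 2, 3, 4, 5, 6, 7, 1, 0, 9, 11, 12, 8]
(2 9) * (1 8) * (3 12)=(1 8)(2 9)(3 12)=[0, 8, 9, 12, 4, 5, 6, 7, 1, 2, 10, 11, 3]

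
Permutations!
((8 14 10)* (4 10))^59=(4 14 8 10)=[0, 1, 2, 3, 14, 5, 6, 7, 10, 9, 4, 11, 12, 13, 8]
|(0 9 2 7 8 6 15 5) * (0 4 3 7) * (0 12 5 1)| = 12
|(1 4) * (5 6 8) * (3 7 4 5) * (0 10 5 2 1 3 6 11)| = |(0 10 5 11)(1 2)(3 7 4)(6 8)| = 12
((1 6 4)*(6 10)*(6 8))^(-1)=(1 4 6 8 10)=[0, 4, 2, 3, 6, 5, 8, 7, 10, 9, 1]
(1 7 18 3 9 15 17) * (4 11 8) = (1 7 18 3 9 15 17)(4 11 8) = [0, 7, 2, 9, 11, 5, 6, 18, 4, 15, 10, 8, 12, 13, 14, 17, 16, 1, 3]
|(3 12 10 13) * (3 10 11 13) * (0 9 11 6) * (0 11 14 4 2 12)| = |(0 9 14 4 2 12 6 11 13 10 3)| = 11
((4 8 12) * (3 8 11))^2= (3 12 11 8 4)= [0, 1, 2, 12, 3, 5, 6, 7, 4, 9, 10, 8, 11]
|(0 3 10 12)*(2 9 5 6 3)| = 8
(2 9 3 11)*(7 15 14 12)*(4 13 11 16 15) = (2 9 3 16 15 14 12 7 4 13 11) = [0, 1, 9, 16, 13, 5, 6, 4, 8, 3, 10, 2, 7, 11, 12, 14, 15]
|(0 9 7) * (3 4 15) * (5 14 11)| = |(0 9 7)(3 4 15)(5 14 11)| = 3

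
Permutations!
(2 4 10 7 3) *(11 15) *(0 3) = [3, 1, 4, 2, 10, 5, 6, 0, 8, 9, 7, 15, 12, 13, 14, 11] = (0 3 2 4 10 7)(11 15)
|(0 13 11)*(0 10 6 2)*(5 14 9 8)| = |(0 13 11 10 6 2)(5 14 9 8)| = 12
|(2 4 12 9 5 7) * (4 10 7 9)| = 6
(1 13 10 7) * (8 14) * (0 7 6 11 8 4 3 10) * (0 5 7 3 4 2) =(0 3 10 6 11 8 14 2)(1 13 5 7) =[3, 13, 0, 10, 4, 7, 11, 1, 14, 9, 6, 8, 12, 5, 2]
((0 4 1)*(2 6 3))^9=(6)=[0, 1, 2, 3, 4, 5, 6]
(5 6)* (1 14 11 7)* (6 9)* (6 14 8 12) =[0, 8, 2, 3, 4, 9, 5, 1, 12, 14, 10, 7, 6, 13, 11] =(1 8 12 6 5 9 14 11 7)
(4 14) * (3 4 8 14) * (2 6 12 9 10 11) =[0, 1, 6, 4, 3, 5, 12, 7, 14, 10, 11, 2, 9, 13, 8] =(2 6 12 9 10 11)(3 4)(8 14)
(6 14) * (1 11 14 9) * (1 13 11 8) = [0, 8, 2, 3, 4, 5, 9, 7, 1, 13, 10, 14, 12, 11, 6] = (1 8)(6 9 13 11 14)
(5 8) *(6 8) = (5 6 8) = [0, 1, 2, 3, 4, 6, 8, 7, 5]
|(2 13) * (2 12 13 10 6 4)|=4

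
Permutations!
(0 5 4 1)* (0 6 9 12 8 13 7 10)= (0 5 4 1 6 9 12 8 13 7 10)= [5, 6, 2, 3, 1, 4, 9, 10, 13, 12, 0, 11, 8, 7]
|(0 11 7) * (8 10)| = |(0 11 7)(8 10)| = 6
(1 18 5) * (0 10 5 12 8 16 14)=(0 10 5 1 18 12 8 16 14)=[10, 18, 2, 3, 4, 1, 6, 7, 16, 9, 5, 11, 8, 13, 0, 15, 14, 17, 12]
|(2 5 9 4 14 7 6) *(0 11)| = |(0 11)(2 5 9 4 14 7 6)| = 14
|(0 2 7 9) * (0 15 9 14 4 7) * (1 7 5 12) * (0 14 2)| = |(1 7 2 14 4 5 12)(9 15)| = 14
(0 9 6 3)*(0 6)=[9, 1, 2, 6, 4, 5, 3, 7, 8, 0]=(0 9)(3 6)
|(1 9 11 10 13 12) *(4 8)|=6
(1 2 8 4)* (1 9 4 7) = (1 2 8 7)(4 9) = [0, 2, 8, 3, 9, 5, 6, 1, 7, 4]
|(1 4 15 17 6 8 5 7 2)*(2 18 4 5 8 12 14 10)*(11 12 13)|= |(1 5 7 18 4 15 17 6 13 11 12 14 10 2)|= 14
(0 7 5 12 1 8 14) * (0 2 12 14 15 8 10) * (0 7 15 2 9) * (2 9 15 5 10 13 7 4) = [5, 13, 12, 3, 2, 14, 6, 10, 9, 0, 4, 11, 1, 7, 15, 8] = (0 5 14 15 8 9)(1 13 7 10 4 2 12)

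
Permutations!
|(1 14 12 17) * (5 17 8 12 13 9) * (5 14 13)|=6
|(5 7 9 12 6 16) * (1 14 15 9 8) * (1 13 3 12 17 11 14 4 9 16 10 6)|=|(1 4 9 17 11 14 15 16 5 7 8 13 3 12)(6 10)|=14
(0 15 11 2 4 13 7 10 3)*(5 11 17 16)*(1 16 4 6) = (0 15 17 4 13 7 10 3)(1 16 5 11 2 6) = [15, 16, 6, 0, 13, 11, 1, 10, 8, 9, 3, 2, 12, 7, 14, 17, 5, 4]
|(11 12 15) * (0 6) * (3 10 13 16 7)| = |(0 6)(3 10 13 16 7)(11 12 15)| = 30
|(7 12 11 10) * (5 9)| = 4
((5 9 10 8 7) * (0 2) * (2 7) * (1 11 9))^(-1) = (0 2 8 10 9 11 1 5 7) = [2, 5, 8, 3, 4, 7, 6, 0, 10, 11, 9, 1]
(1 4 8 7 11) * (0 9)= (0 9)(1 4 8 7 11)= [9, 4, 2, 3, 8, 5, 6, 11, 7, 0, 10, 1]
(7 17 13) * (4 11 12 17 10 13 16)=(4 11 12 17 16)(7 10 13)=[0, 1, 2, 3, 11, 5, 6, 10, 8, 9, 13, 12, 17, 7, 14, 15, 4, 16]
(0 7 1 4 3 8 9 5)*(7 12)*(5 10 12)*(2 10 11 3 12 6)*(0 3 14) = (0 5 3 8 9 11 14)(1 4 12 7)(2 10 6) = [5, 4, 10, 8, 12, 3, 2, 1, 9, 11, 6, 14, 7, 13, 0]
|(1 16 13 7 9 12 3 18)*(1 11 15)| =|(1 16 13 7 9 12 3 18 11 15)| =10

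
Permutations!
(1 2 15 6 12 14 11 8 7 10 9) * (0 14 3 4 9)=[14, 2, 15, 4, 9, 5, 12, 10, 7, 1, 0, 8, 3, 13, 11, 6]=(0 14 11 8 7 10)(1 2 15 6 12 3 4 9)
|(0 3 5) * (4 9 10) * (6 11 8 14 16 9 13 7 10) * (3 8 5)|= 8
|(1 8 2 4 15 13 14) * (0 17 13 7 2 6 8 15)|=18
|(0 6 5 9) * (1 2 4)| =12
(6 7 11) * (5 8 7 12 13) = (5 8 7 11 6 12 13) = [0, 1, 2, 3, 4, 8, 12, 11, 7, 9, 10, 6, 13, 5]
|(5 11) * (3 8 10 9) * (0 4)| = |(0 4)(3 8 10 9)(5 11)| = 4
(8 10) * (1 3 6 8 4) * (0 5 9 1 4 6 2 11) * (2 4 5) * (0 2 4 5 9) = (0 4 9 1 3 5)(2 11)(6 8 10) = [4, 3, 11, 5, 9, 0, 8, 7, 10, 1, 6, 2]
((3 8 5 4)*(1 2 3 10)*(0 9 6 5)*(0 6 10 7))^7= (0 6 1 7 8 10 4 3 9 5 2)= [6, 7, 0, 9, 3, 2, 1, 8, 10, 5, 4]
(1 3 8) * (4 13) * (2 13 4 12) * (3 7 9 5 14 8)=[0, 7, 13, 3, 4, 14, 6, 9, 1, 5, 10, 11, 2, 12, 8]=(1 7 9 5 14 8)(2 13 12)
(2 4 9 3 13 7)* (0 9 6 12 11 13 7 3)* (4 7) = (0 9)(2 7)(3 4 6 12 11 13) = [9, 1, 7, 4, 6, 5, 12, 2, 8, 0, 10, 13, 11, 3]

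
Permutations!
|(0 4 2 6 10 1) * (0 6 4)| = |(1 6 10)(2 4)| = 6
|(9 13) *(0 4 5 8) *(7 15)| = 4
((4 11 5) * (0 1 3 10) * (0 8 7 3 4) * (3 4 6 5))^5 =(0 1 6 5)(3 11 4 7 8 10) =[1, 6, 2, 11, 7, 0, 5, 8, 10, 9, 3, 4]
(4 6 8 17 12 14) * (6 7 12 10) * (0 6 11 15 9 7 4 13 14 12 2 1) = [6, 0, 1, 3, 4, 5, 8, 2, 17, 7, 11, 15, 12, 14, 13, 9, 16, 10] = (0 6 8 17 10 11 15 9 7 2 1)(13 14)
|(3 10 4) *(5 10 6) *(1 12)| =10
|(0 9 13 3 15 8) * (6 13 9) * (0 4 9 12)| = 9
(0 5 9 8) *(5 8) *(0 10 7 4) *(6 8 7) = [7, 1, 2, 3, 0, 9, 8, 4, 10, 5, 6] = (0 7 4)(5 9)(6 8 10)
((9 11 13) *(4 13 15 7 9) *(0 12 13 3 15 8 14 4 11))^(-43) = [12, 1, 2, 15, 3, 5, 6, 9, 14, 0, 10, 8, 13, 11, 4, 7] = (0 12 13 11 8 14 4 3 15 7 9)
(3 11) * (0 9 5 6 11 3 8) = (0 9 5 6 11 8) = [9, 1, 2, 3, 4, 6, 11, 7, 0, 5, 10, 8]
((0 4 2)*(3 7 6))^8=(0 2 4)(3 6 7)=[2, 1, 4, 6, 0, 5, 7, 3]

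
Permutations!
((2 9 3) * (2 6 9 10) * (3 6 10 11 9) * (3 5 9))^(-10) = [0, 1, 3, 2, 4, 6, 9, 7, 8, 5, 11, 10] = (2 3)(5 6 9)(10 11)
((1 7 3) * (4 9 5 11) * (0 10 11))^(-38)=(0 9 11)(1 7 3)(4 10 5)=[9, 7, 2, 1, 10, 4, 6, 3, 8, 11, 5, 0]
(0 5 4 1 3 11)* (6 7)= (0 5 4 1 3 11)(6 7)= [5, 3, 2, 11, 1, 4, 7, 6, 8, 9, 10, 0]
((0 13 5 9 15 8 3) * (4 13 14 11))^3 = [4, 1, 2, 11, 9, 8, 6, 7, 14, 3, 10, 5, 12, 15, 13, 0] = (0 4 9 3 11 5 8 14 13 15)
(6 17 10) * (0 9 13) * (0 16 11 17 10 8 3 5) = (0 9 13 16 11 17 8 3 5)(6 10) = [9, 1, 2, 5, 4, 0, 10, 7, 3, 13, 6, 17, 12, 16, 14, 15, 11, 8]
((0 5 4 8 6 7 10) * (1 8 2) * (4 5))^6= (0 7 8 2)(1 4 10 6)= [7, 4, 0, 3, 10, 5, 1, 8, 2, 9, 6]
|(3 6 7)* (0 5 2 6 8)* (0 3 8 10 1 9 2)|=|(0 5)(1 9 2 6 7 8 3 10)|=8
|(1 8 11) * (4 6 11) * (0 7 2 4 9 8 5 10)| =|(0 7 2 4 6 11 1 5 10)(8 9)| =18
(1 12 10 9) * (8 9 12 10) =(1 10 12 8 9) =[0, 10, 2, 3, 4, 5, 6, 7, 9, 1, 12, 11, 8]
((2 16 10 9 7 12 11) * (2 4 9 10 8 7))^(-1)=(2 9 4 11 12 7 8 16)=[0, 1, 9, 3, 11, 5, 6, 8, 16, 4, 10, 12, 7, 13, 14, 15, 2]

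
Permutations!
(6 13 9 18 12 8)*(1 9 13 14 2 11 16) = (1 9 18 12 8 6 14 2 11 16) = [0, 9, 11, 3, 4, 5, 14, 7, 6, 18, 10, 16, 8, 13, 2, 15, 1, 17, 12]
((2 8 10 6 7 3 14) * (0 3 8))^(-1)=(0 2 14 3)(6 10 8 7)=[2, 1, 14, 0, 4, 5, 10, 6, 7, 9, 8, 11, 12, 13, 3]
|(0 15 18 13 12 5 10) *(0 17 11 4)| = |(0 15 18 13 12 5 10 17 11 4)| = 10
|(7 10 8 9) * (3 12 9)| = 6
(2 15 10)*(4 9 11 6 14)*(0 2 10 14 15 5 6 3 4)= (0 2 5 6 15 14)(3 4 9 11)= [2, 1, 5, 4, 9, 6, 15, 7, 8, 11, 10, 3, 12, 13, 0, 14]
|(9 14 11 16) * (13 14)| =5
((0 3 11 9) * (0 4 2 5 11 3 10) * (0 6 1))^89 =[10, 0, 4, 3, 9, 2, 1, 7, 8, 11, 6, 5] =(0 10 6 1)(2 4 9 11 5)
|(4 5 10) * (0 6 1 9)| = |(0 6 1 9)(4 5 10)| = 12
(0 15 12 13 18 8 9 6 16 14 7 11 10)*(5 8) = (0 15 12 13 18 5 8 9 6 16 14 7 11 10) = [15, 1, 2, 3, 4, 8, 16, 11, 9, 6, 0, 10, 13, 18, 7, 12, 14, 17, 5]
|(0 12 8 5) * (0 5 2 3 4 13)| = |(0 12 8 2 3 4 13)| = 7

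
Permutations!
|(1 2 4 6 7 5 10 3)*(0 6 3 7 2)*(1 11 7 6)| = |(0 1)(2 4 3 11 7 5 10 6)| = 8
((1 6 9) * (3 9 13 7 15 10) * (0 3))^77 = (0 13 3 7 9 15 1 10 6) = [13, 10, 2, 7, 4, 5, 0, 9, 8, 15, 6, 11, 12, 3, 14, 1]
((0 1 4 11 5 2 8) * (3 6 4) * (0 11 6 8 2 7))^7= (11)(4 6)= [0, 1, 2, 3, 6, 5, 4, 7, 8, 9, 10, 11]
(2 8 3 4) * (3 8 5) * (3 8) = [0, 1, 5, 4, 2, 8, 6, 7, 3] = (2 5 8 3 4)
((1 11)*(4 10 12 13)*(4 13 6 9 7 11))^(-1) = (13)(1 11 7 9 6 12 10 4) = [0, 11, 2, 3, 1, 5, 12, 9, 8, 6, 4, 7, 10, 13]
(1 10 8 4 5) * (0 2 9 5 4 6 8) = (0 2 9 5 1 10)(6 8) = [2, 10, 9, 3, 4, 1, 8, 7, 6, 5, 0]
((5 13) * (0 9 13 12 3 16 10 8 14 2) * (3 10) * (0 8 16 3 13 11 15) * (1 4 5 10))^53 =(0 9 11 15)(1 4 5 12)(2 14 8)(10 13 16) =[9, 4, 14, 3, 5, 12, 6, 7, 2, 11, 13, 15, 1, 16, 8, 0, 10]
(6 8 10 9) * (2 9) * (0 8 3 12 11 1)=(0 8 10 2 9 6 3 12 11 1)=[8, 0, 9, 12, 4, 5, 3, 7, 10, 6, 2, 1, 11]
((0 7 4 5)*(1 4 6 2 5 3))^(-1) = [5, 3, 6, 4, 1, 2, 7, 0] = (0 5 2 6 7)(1 3 4)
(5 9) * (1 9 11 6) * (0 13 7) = (0 13 7)(1 9 5 11 6) = [13, 9, 2, 3, 4, 11, 1, 0, 8, 5, 10, 6, 12, 7]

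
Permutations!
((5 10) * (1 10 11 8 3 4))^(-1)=[0, 4, 2, 8, 3, 10, 6, 7, 11, 9, 1, 5]=(1 4 3 8 11 5 10)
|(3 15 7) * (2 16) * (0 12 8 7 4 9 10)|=|(0 12 8 7 3 15 4 9 10)(2 16)|=18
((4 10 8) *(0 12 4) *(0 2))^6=(12)=[0, 1, 2, 3, 4, 5, 6, 7, 8, 9, 10, 11, 12]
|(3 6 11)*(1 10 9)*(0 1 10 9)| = 12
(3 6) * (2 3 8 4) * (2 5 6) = (2 3)(4 5 6 8) = [0, 1, 3, 2, 5, 6, 8, 7, 4]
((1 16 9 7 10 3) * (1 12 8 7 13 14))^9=(1 14 13 9 16)(3 10 7 8 12)=[0, 14, 2, 10, 4, 5, 6, 8, 12, 16, 7, 11, 3, 9, 13, 15, 1]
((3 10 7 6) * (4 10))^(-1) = (3 6 7 10 4) = [0, 1, 2, 6, 3, 5, 7, 10, 8, 9, 4]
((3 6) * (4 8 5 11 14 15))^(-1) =[0, 1, 2, 6, 15, 8, 3, 7, 4, 9, 10, 5, 12, 13, 11, 14] =(3 6)(4 15 14 11 5 8)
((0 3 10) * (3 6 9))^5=[0, 1, 2, 3, 4, 5, 6, 7, 8, 9, 10]=(10)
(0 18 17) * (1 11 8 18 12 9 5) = [12, 11, 2, 3, 4, 1, 6, 7, 18, 5, 10, 8, 9, 13, 14, 15, 16, 0, 17] = (0 12 9 5 1 11 8 18 17)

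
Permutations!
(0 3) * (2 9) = (0 3)(2 9) = [3, 1, 9, 0, 4, 5, 6, 7, 8, 2]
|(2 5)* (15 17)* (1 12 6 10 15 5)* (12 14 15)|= |(1 14 15 17 5 2)(6 10 12)|= 6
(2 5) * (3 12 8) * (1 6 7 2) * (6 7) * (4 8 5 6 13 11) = (1 7 2 6 13 11 4 8 3 12 5) = [0, 7, 6, 12, 8, 1, 13, 2, 3, 9, 10, 4, 5, 11]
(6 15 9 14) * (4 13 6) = (4 13 6 15 9 14) = [0, 1, 2, 3, 13, 5, 15, 7, 8, 14, 10, 11, 12, 6, 4, 9]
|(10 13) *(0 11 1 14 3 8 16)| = |(0 11 1 14 3 8 16)(10 13)| = 14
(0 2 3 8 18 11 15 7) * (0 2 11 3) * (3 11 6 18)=(0 6 18 11 15 7 2)(3 8)=[6, 1, 0, 8, 4, 5, 18, 2, 3, 9, 10, 15, 12, 13, 14, 7, 16, 17, 11]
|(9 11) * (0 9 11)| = |(11)(0 9)| = 2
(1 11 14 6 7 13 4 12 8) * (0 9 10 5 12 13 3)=(0 9 10 5 12 8 1 11 14 6 7 3)(4 13)=[9, 11, 2, 0, 13, 12, 7, 3, 1, 10, 5, 14, 8, 4, 6]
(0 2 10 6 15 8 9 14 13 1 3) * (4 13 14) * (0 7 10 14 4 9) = (0 2 14 4 13 1 3 7 10 6 15 8) = [2, 3, 14, 7, 13, 5, 15, 10, 0, 9, 6, 11, 12, 1, 4, 8]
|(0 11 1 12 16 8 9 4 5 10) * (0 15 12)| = 24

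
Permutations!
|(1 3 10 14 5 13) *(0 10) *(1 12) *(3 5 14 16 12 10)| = |(0 3)(1 5 13 10 16 12)| = 6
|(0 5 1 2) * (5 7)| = 5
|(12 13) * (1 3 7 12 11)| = 6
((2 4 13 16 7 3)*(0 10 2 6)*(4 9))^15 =(0 13)(2 7)(3 9)(4 6)(10 16) =[13, 1, 7, 9, 6, 5, 4, 2, 8, 3, 16, 11, 12, 0, 14, 15, 10]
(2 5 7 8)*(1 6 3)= (1 6 3)(2 5 7 8)= [0, 6, 5, 1, 4, 7, 3, 8, 2]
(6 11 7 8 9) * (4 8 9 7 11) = (11)(4 8 7 9 6) = [0, 1, 2, 3, 8, 5, 4, 9, 7, 6, 10, 11]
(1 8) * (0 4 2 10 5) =(0 4 2 10 5)(1 8) =[4, 8, 10, 3, 2, 0, 6, 7, 1, 9, 5]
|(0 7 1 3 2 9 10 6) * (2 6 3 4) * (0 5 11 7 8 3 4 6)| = 60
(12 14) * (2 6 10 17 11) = [0, 1, 6, 3, 4, 5, 10, 7, 8, 9, 17, 2, 14, 13, 12, 15, 16, 11] = (2 6 10 17 11)(12 14)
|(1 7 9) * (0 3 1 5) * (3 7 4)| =12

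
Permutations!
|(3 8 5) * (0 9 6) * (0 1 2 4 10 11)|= |(0 9 6 1 2 4 10 11)(3 8 5)|= 24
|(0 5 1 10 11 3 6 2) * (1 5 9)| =|(0 9 1 10 11 3 6 2)| =8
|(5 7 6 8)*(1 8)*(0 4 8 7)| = 12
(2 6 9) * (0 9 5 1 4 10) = (0 9 2 6 5 1 4 10) = [9, 4, 6, 3, 10, 1, 5, 7, 8, 2, 0]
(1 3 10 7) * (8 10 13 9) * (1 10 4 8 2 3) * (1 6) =(1 6)(2 3 13 9)(4 8)(7 10) =[0, 6, 3, 13, 8, 5, 1, 10, 4, 2, 7, 11, 12, 9]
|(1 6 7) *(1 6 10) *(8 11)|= |(1 10)(6 7)(8 11)|= 2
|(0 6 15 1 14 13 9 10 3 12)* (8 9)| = |(0 6 15 1 14 13 8 9 10 3 12)| = 11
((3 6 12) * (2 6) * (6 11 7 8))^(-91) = (12) = [0, 1, 2, 3, 4, 5, 6, 7, 8, 9, 10, 11, 12]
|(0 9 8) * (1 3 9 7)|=6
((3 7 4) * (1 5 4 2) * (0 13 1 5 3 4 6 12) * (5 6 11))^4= (0 7)(1 6)(2 13)(3 12)= [7, 6, 13, 12, 4, 5, 1, 0, 8, 9, 10, 11, 3, 2]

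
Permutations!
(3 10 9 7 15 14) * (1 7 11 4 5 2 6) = (1 7 15 14 3 10 9 11 4 5 2 6) = [0, 7, 6, 10, 5, 2, 1, 15, 8, 11, 9, 4, 12, 13, 3, 14]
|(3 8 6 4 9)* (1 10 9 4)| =6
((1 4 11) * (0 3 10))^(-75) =(11) =[0, 1, 2, 3, 4, 5, 6, 7, 8, 9, 10, 11]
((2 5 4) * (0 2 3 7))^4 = (0 3 5)(2 7 4) = [3, 1, 7, 5, 2, 0, 6, 4]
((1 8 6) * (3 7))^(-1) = (1 6 8)(3 7) = [0, 6, 2, 7, 4, 5, 8, 3, 1]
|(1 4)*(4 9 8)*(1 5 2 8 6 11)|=4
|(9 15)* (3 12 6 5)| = |(3 12 6 5)(9 15)| = 4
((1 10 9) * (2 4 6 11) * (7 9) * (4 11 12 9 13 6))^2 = [0, 7, 2, 3, 4, 5, 9, 6, 8, 10, 13, 11, 1, 12] = (1 7 6 9 10 13 12)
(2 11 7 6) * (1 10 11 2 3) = (1 10 11 7 6 3) = [0, 10, 2, 1, 4, 5, 3, 6, 8, 9, 11, 7]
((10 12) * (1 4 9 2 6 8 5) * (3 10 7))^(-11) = [0, 2, 5, 10, 6, 9, 1, 3, 4, 8, 12, 11, 7] = (1 2 5 9 8 4 6)(3 10 12 7)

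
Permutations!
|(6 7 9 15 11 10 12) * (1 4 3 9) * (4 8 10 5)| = |(1 8 10 12 6 7)(3 9 15 11 5 4)| = 6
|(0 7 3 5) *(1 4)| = |(0 7 3 5)(1 4)| = 4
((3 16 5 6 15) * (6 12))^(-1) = [0, 1, 2, 15, 4, 16, 12, 7, 8, 9, 10, 11, 5, 13, 14, 6, 3] = (3 15 6 12 5 16)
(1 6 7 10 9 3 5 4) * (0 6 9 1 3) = (0 6 7 10 1 9)(3 5 4) = [6, 9, 2, 5, 3, 4, 7, 10, 8, 0, 1]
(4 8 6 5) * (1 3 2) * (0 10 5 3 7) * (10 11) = (0 11 10 5 4 8 6 3 2 1 7) = [11, 7, 1, 2, 8, 4, 3, 0, 6, 9, 5, 10]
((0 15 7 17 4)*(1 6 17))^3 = (0 1 4 7 17 15 6) = [1, 4, 2, 3, 7, 5, 0, 17, 8, 9, 10, 11, 12, 13, 14, 6, 16, 15]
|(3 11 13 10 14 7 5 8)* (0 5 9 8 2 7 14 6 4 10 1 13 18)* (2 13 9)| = |(0 5 13 1 9 8 3 11 18)(2 7)(4 10 6)| = 18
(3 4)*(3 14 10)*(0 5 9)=(0 5 9)(3 4 14 10)=[5, 1, 2, 4, 14, 9, 6, 7, 8, 0, 3, 11, 12, 13, 10]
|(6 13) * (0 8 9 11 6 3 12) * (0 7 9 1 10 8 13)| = |(0 13 3 12 7 9 11 6)(1 10 8)| = 24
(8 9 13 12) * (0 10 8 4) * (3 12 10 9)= (0 9 13 10 8 3 12 4)= [9, 1, 2, 12, 0, 5, 6, 7, 3, 13, 8, 11, 4, 10]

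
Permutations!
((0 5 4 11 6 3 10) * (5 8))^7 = (0 10 3 6 11 4 5 8) = [10, 1, 2, 6, 5, 8, 11, 7, 0, 9, 3, 4]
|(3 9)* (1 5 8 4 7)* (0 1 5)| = 4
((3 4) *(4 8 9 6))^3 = (3 6 8 4 9) = [0, 1, 2, 6, 9, 5, 8, 7, 4, 3]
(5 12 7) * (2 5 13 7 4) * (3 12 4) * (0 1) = (0 1)(2 5 4)(3 12)(7 13) = [1, 0, 5, 12, 2, 4, 6, 13, 8, 9, 10, 11, 3, 7]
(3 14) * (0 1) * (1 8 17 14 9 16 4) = (0 8 17 14 3 9 16 4 1) = [8, 0, 2, 9, 1, 5, 6, 7, 17, 16, 10, 11, 12, 13, 3, 15, 4, 14]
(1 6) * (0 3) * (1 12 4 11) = [3, 6, 2, 0, 11, 5, 12, 7, 8, 9, 10, 1, 4] = (0 3)(1 6 12 4 11)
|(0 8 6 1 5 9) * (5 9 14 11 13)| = 20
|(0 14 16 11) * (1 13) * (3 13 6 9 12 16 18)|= 11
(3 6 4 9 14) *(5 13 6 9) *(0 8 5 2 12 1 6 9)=(0 8 5 13 9 14 3)(1 6 4 2 12)=[8, 6, 12, 0, 2, 13, 4, 7, 5, 14, 10, 11, 1, 9, 3]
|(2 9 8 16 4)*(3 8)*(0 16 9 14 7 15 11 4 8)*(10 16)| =6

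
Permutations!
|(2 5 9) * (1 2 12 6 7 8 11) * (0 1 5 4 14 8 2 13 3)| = |(0 1 13 3)(2 4 14 8 11 5 9 12 6 7)| = 20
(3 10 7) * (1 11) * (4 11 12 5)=[0, 12, 2, 10, 11, 4, 6, 3, 8, 9, 7, 1, 5]=(1 12 5 4 11)(3 10 7)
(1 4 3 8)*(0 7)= (0 7)(1 4 3 8)= [7, 4, 2, 8, 3, 5, 6, 0, 1]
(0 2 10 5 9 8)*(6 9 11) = [2, 1, 10, 3, 4, 11, 9, 7, 0, 8, 5, 6] = (0 2 10 5 11 6 9 8)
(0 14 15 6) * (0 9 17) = [14, 1, 2, 3, 4, 5, 9, 7, 8, 17, 10, 11, 12, 13, 15, 6, 16, 0] = (0 14 15 6 9 17)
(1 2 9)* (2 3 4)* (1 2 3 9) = [0, 9, 1, 4, 3, 5, 6, 7, 8, 2] = (1 9 2)(3 4)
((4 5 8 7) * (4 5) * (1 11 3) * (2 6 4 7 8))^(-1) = [0, 3, 5, 11, 6, 7, 2, 4, 8, 9, 10, 1] = (1 3 11)(2 5 7 4 6)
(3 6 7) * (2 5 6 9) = (2 5 6 7 3 9) = [0, 1, 5, 9, 4, 6, 7, 3, 8, 2]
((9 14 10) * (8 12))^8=(9 10 14)=[0, 1, 2, 3, 4, 5, 6, 7, 8, 10, 14, 11, 12, 13, 9]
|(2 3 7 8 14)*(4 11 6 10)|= |(2 3 7 8 14)(4 11 6 10)|= 20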